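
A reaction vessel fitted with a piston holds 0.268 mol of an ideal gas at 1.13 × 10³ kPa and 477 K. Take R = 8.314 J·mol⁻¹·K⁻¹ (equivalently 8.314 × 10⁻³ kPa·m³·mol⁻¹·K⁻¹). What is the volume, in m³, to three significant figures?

V ≈ 0.000941 m³

PV = nRT ⇒ V = nRT/P = (0.268 × 8.314 × 10⁻³ × 477) / 1.13e+03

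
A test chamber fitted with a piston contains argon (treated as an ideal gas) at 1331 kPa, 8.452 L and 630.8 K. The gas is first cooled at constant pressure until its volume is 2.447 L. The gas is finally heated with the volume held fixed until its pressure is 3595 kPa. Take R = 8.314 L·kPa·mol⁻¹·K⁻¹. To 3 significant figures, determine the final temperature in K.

Isobaric, so V/T is constant: P₂ = P₁; T₂ = T₁·(V₂/V₁) = 182.6 K.
V constant ⇒ P ∝ T: V₃ = V₂; T₃ = T₂·(P₃/P₂) = 493.3 K.

T₃ ≈ 493 K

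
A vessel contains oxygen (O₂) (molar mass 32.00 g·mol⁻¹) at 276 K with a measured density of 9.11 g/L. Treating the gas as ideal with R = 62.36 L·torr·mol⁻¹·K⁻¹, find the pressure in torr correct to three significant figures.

P ≈ 4.90e+03 torr

ρ = PM/(RT) ⇒ P = ρRT/M = (9.11 × 62.36 × 276.0) / 32.00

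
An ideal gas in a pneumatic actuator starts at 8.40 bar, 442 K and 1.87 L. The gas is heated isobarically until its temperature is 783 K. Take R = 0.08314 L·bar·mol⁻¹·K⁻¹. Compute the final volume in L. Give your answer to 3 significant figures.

Isobaric, so V/T is constant: P₂ = P₁; V₂ = V₁·(T₂/T₁) = 3.313 L.

V₂ ≈ 3.31 L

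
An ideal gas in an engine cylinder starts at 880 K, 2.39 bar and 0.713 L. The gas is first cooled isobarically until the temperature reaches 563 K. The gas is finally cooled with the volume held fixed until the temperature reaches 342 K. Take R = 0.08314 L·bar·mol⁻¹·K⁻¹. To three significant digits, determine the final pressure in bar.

P constant ⇒ V ∝ T: P₂ = P₁; V₂ = V₁·(T₂/T₁) = 0.4562 L.
Isochoric, so P/T is constant: V₃ = V₂; P₃ = P₂·(T₃/T₂) = 1.452 bar.

P₃ ≈ 1.45 bar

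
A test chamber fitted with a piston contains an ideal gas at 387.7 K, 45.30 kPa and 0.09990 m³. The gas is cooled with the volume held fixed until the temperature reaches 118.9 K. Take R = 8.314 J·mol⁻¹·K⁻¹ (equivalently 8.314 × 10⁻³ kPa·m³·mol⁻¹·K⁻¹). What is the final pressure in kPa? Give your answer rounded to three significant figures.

P₂ ≈ 13.9 kPa

V constant ⇒ P ∝ T: V₂ = V₁; P₂ = P₁·(T₂/T₁) = 13.89 kPa.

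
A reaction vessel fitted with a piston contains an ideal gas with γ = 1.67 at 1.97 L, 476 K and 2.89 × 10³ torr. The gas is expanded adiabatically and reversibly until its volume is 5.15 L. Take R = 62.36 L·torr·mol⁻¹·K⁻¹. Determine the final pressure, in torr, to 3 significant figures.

Reversible adiabatic, γ = 1.67: T₂ = T₁·(V₁/V₂)^(γ−1) = 250.0 K; P₂ = P₁·(V₁/V₂)^γ = 580.7 torr.

P₂ ≈ 581 torr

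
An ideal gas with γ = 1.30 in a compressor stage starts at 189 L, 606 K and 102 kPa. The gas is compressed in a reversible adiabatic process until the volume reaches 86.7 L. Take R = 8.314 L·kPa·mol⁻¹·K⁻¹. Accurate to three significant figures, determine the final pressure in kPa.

Reversible adiabatic, γ = 1.30: T₂ = T₁·(V₁/V₂)^(γ−1) = 765.6 K; P₂ = P₁·(V₁/V₂)^γ = 280.9 kPa.

P₂ ≈ 281 kPa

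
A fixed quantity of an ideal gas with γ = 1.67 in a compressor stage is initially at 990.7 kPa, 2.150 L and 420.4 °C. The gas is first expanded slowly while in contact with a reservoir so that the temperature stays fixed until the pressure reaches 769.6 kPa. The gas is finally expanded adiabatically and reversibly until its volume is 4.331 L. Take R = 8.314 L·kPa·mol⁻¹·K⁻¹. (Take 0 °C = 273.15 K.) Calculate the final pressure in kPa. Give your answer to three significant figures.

Convert: T₁ = 693.5 K.
T constant ⇒ Boyle's law P V = const: T₂ = T₁; V₂ = V₁·(P₁/P₂) = 2.768 L.
Reversible adiabatic, γ = 1.67: T₃ = T₂·(V₂/V₃)^(γ−1) = 513.8 K; P₃ = P₂·(V₂/V₃)^γ = 364.3 kPa.

P₃ ≈ 364 kPa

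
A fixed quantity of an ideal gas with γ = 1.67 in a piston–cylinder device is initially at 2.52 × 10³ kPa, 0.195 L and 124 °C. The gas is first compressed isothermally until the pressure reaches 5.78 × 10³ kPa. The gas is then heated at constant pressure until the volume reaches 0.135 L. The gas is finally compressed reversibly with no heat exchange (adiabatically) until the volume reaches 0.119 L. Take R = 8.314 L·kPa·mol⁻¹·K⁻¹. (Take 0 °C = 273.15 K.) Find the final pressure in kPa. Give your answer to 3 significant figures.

P₄ ≈ 7.14e+03 kPa

Convert: T₁ = 397.1 K.
Isothermal, so P V is constant: T₂ = T₁; V₂ = V₁·(P₁/P₂) = 0.08502 L.
P constant ⇒ V ∝ T: P₃ = P₂; T₃ = T₂·(V₃/V₂) = 630.6 K.
Reversible adiabatic, γ = 1.67: T₄ = T₃·(V₃/V₄)^(γ−1) = 686.3 K; P₄ = P₃·(V₃/V₄)^γ = 7135 kPa.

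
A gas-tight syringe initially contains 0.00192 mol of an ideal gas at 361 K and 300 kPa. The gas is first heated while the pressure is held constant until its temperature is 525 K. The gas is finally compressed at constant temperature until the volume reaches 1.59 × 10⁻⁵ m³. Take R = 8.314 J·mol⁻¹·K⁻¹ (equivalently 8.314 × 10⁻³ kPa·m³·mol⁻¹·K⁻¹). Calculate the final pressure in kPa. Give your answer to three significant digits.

From PV = nRT: V₁ = nRT₁/P₁ = 1.921e-05 m³.
P constant ⇒ V ∝ T: P₂ = P₁; V₂ = V₁·(T₂/T₁) = 2.794e-05 m³.
Isothermal, so P V is constant: T₃ = T₂; P₃ = P₂·(V₂/V₃) = 527.1 kPa.

P₃ ≈ 527 kPa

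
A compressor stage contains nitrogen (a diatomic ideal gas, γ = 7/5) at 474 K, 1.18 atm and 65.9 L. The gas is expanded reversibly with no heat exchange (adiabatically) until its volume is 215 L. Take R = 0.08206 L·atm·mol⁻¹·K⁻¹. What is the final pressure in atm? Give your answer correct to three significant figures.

P₂ ≈ 0.225 atm

Adiabatic (γ = 7/5), T V^(γ−1) and P V^γ constant: T₂ = T₁·(V₁/V₂)^(γ−1) = 295.4 K; P₂ = P₁·(V₁/V₂)^γ = 0.2254 atm.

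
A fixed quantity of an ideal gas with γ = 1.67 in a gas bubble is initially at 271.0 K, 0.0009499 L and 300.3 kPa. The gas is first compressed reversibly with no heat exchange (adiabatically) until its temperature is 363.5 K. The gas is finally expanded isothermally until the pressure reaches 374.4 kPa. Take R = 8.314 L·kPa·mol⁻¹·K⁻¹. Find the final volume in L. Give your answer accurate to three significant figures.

Reversible adiabatic, γ = 1.67: P₂ = P₁·(T₂/T₁)^(γ/(γ−1)) = 624.4 kPa; V₂ = V₁·(T₁/T₂)^(1/(γ−1)) = 0.0006128 L.
T constant ⇒ Boyle's law P V = const: T₃ = T₂; V₃ = V₂·(P₂/P₃) = 0.001022 L.

V₃ ≈ 0.00102 L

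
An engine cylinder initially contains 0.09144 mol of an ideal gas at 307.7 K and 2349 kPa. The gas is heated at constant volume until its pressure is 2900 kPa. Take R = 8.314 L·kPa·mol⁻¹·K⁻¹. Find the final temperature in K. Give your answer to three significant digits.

From PV = nRT: V₁ = nRT₁/P₁ = 0.09958 L.
Isochoric, so P/T is constant: V₂ = V₁; T₂ = T₁·(P₂/P₁) = 379.9 K.

T₂ ≈ 380 K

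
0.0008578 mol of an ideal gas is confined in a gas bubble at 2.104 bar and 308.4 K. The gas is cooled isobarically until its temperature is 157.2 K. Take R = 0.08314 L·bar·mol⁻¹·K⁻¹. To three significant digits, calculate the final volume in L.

V₂ ≈ 0.00533 L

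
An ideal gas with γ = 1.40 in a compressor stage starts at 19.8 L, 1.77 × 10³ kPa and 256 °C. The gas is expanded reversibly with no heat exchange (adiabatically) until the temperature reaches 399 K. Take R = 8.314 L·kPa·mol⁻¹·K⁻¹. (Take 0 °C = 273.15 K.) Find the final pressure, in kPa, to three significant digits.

P₂ ≈ 659 kPa

Convert: T₁ = 529.1 K.
Reversible adiabatic, γ = 1.40: P₂ = P₁·(T₂/T₁)^(γ/(γ−1)) = 659.0 kPa; V₂ = V₁·(T₁/T₂)^(1/(γ−1)) = 40.10 L.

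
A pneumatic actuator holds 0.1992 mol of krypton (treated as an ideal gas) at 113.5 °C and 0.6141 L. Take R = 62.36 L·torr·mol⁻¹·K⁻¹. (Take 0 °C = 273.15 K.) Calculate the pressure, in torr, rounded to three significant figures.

P ≈ 7.82e+03 torr

Convert: T = 386.65 K.
PV = nRT ⇒ P = nRT/V = (0.1992 × 62.36 × 386.65) / 0.6141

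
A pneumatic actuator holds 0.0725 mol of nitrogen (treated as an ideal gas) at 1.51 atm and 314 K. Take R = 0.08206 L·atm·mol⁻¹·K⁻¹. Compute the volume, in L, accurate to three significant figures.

V ≈ 1.24 L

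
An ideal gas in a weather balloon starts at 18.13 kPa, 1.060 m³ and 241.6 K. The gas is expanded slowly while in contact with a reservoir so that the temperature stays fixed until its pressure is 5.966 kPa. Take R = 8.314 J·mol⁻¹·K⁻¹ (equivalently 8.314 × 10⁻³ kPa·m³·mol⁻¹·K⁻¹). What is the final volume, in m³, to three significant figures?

V₂ ≈ 3.22 m³

T constant ⇒ Boyle's law P V = const: T₂ = T₁; V₂ = V₁·(P₁/P₂) = 3.221 m³.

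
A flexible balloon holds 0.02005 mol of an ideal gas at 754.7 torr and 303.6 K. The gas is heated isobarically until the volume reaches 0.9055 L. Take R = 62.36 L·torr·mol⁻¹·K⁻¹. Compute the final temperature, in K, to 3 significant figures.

T₂ ≈ 547 K

From PV = nRT: V₁ = nRT₁/P₁ = 0.5030 L.
Isobaric, so V/T is constant: P₂ = P₁; T₂ = T₁·(V₂/V₁) = 546.6 K.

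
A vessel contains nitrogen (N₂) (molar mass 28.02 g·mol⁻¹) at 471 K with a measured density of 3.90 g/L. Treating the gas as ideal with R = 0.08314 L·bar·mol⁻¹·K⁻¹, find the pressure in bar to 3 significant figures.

P ≈ 5.45 bar

ρ = PM/(RT) ⇒ P = ρRT/M = (3.90 × 0.08314 × 471.0) / 28.02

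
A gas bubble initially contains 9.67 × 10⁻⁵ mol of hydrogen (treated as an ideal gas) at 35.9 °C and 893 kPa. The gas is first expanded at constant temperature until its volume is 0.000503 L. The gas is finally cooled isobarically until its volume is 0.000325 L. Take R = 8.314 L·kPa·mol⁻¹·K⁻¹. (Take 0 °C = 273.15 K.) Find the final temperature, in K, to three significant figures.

T₃ ≈ 200 K

Convert: T₁ = 309.0 K.
From PV = nRT: V₁ = nRT₁/P₁ = 0.0002782 L.
Isothermal, so P V is constant: T₂ = T₁; P₂ = P₁·(V₁/V₂) = 494.0 kPa.
Isobaric, so V/T is constant: P₃ = P₂; T₃ = T₂·(V₃/V₂) = 199.7 K.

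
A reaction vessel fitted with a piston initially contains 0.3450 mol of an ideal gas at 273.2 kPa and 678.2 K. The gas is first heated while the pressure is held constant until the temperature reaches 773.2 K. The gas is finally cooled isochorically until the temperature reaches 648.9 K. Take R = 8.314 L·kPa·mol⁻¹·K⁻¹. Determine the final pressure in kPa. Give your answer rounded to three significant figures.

From PV = nRT: V₁ = nRT₁/P₁ = 7.120 L.
P constant ⇒ V ∝ T: P₂ = P₁; V₂ = V₁·(T₂/T₁) = 8.118 L.
Isochoric, so P/T is constant: V₃ = V₂; P₃ = P₂·(T₃/T₂) = 229.3 kPa.

P₃ ≈ 229 kPa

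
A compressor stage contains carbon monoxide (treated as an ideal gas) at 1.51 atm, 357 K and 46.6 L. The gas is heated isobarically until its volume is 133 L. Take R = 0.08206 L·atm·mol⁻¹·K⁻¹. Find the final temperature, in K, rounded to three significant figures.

P constant ⇒ V ∝ T: P₂ = P₁; T₂ = T₁·(V₂/V₁) = 1019 K.

T₂ ≈ 1.02e+03 K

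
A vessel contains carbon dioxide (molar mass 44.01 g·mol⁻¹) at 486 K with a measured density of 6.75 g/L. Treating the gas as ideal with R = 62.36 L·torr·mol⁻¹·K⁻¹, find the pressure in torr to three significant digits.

P ≈ 4.65e+03 torr

ρ = PM/(RT) ⇒ P = ρRT/M = (6.75 × 62.36 × 486.0) / 44.01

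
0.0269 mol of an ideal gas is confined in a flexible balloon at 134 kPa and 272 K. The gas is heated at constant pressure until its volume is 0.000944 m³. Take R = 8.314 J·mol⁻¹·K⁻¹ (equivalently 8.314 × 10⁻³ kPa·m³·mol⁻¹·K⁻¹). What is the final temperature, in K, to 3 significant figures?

From PV = nRT: V₁ = nRT₁/P₁ = 0.0004540 m³.
Isobaric, so V/T is constant: P₂ = P₁; T₂ = T₁·(V₂/V₁) = 565.6 K.

T₂ ≈ 566 K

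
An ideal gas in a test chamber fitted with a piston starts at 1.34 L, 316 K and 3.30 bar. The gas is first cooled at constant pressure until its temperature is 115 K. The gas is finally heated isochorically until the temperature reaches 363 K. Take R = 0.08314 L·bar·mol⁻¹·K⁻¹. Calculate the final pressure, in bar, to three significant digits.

P₃ ≈ 10.4 bar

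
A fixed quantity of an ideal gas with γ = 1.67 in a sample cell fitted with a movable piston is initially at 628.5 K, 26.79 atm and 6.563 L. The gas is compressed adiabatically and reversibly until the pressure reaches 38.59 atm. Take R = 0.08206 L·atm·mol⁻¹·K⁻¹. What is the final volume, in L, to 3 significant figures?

Adiabatic (γ = 1.67), T V^(γ−1) and P V^γ constant: T₂ = T₁·(P₂/P₁)^((γ−1)/γ) = 727.6 K; V₂ = V₁·(P₁/P₂)^(1/γ) = 5.275 L.

V₂ ≈ 5.27 L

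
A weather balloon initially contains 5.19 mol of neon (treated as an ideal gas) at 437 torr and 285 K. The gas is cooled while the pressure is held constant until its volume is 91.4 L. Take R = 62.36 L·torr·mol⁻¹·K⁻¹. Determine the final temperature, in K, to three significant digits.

From PV = nRT: V₁ = nRT₁/P₁ = 211.1 L.
P constant ⇒ V ∝ T: P₂ = P₁; T₂ = T₁·(V₂/V₁) = 123.4 K.

T₂ ≈ 123 K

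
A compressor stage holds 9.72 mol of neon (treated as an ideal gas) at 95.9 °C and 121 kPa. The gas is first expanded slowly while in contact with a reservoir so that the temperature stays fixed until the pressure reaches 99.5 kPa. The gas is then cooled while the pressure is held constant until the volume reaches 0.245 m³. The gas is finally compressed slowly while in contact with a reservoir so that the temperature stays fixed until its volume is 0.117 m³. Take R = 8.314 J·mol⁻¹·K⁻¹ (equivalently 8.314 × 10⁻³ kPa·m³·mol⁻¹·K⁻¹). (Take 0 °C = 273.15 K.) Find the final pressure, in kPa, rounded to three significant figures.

P₄ ≈ 208 kPa

Convert: T₁ = 369.0 K.
From PV = nRT: V₁ = nRT₁/P₁ = 0.2465 m³.
T constant ⇒ Boyle's law P V = const: T₂ = T₁; V₂ = V₁·(P₁/P₂) = 0.2997 m³.
Isobaric, so V/T is constant: P₃ = P₂; T₃ = T₂·(V₃/V₂) = 301.7 K.
Isothermal, so P V is constant: T₄ = T₃; P₄ = P₃·(V₃/V₄) = 208.4 kPa.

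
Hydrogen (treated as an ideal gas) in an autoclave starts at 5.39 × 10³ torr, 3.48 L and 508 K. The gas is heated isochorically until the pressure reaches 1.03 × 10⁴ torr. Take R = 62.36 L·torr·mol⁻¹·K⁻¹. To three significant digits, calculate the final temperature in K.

Isochoric, so P/T is constant: V₂ = V₁; T₂ = T₁·(P₂/P₁) = 970.8 K.

T₂ ≈ 971 K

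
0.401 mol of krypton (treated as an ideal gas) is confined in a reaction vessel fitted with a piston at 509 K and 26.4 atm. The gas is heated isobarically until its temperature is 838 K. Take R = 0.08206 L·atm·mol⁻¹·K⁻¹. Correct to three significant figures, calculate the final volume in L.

V₂ ≈ 1.04 L

From PV = nRT: V₁ = nRT₁/P₁ = 0.6344 L.
Isobaric, so V/T is constant: P₂ = P₁; V₂ = V₁·(T₂/T₁) = 1.045 L.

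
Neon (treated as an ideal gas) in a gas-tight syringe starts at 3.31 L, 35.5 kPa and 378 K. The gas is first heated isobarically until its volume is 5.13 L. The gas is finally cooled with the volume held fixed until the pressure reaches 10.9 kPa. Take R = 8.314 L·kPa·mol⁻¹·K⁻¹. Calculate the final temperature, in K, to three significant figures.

P constant ⇒ V ∝ T: P₂ = P₁; T₂ = T₁·(V₂/V₁) = 585.8 K.
Isochoric, so P/T is constant: V₃ = V₂; T₃ = T₂·(P₃/P₂) = 179.9 K.

T₃ ≈ 180 K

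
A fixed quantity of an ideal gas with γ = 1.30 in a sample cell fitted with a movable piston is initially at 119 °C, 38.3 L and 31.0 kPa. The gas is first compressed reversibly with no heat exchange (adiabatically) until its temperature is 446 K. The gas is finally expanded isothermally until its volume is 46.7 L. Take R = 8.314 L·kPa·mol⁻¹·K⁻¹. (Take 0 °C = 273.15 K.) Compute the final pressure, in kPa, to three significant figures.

Convert: T₁ = 392.1 K.
Adiabatic (γ = 1.30), T V^(γ−1) and P V^γ constant: P₂ = P₁·(T₂/T₁)^(γ/(γ−1)) = 54.14 kPa; V₂ = V₁·(T₁/T₂)^(1/(γ−1)) = 24.94 L.
Isothermal, so P V is constant: T₃ = T₂; P₃ = P₂·(V₂/V₃) = 28.92 kPa.

P₃ ≈ 28.9 kPa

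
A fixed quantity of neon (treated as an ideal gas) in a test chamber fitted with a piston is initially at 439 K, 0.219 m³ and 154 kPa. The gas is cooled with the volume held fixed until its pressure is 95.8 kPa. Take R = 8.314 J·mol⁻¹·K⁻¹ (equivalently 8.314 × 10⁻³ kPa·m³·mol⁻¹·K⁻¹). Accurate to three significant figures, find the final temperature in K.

V constant ⇒ P ∝ T: V₂ = V₁; T₂ = T₁·(P₂/P₁) = 273.1 K.

T₂ ≈ 273 K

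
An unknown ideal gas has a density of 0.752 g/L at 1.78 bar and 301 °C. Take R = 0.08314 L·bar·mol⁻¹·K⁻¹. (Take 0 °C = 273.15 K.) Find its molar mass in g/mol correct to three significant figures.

M ≈ 20.2 g/mol

ρ = PM/(RT) ⇒ M = ρRT/P = (0.752 × 0.08314 × 574.1) / 1.78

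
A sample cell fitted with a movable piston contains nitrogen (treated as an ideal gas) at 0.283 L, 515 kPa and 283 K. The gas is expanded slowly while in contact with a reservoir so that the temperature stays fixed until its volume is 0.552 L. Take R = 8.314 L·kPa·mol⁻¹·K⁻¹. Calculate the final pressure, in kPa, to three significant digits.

P₂ ≈ 264 kPa

Isothermal, so P V is constant: T₂ = T₁; P₂ = P₁·(V₁/V₂) = 264.0 kPa.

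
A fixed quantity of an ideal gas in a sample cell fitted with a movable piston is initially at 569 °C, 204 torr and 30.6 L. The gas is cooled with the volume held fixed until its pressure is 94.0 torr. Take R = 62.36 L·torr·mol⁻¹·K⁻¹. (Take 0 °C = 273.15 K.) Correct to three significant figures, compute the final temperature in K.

Convert: T₁ = 842.1 K.
V constant ⇒ P ∝ T: V₂ = V₁; T₂ = T₁·(P₂/P₁) = 388.0 K.

T₂ ≈ 388 K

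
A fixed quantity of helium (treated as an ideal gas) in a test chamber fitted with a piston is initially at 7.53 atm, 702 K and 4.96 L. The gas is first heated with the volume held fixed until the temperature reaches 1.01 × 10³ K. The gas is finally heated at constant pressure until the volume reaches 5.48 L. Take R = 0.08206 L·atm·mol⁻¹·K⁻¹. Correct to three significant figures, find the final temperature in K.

Isochoric, so P/T is constant: V₂ = V₁; P₂ = P₁·(T₂/T₁) = 10.83 atm.
Isobaric, so V/T is constant: P₃ = P₂; T₃ = T₂·(V₃/V₂) = 1116 K.

T₃ ≈ 1.12e+03 K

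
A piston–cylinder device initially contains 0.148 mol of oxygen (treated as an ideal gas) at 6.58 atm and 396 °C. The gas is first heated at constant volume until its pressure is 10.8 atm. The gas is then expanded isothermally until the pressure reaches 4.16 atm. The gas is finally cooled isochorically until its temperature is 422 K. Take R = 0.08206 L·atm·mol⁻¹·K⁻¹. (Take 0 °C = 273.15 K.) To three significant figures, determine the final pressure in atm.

P₄ ≈ 1.60 atm

Convert: T₁ = 669.1 K.
From PV = nRT: V₁ = nRT₁/P₁ = 1.235 L.
V constant ⇒ P ∝ T: V₂ = V₁; T₂ = T₁·(P₂/P₁) = 1098 K.
T constant ⇒ Boyle's law P V = const: T₃ = T₂; V₃ = V₂·(P₂/P₃) = 3.206 L.
Isochoric, so P/T is constant: V₄ = V₃; P₄ = P₃·(T₄/T₃) = 1.598 atm.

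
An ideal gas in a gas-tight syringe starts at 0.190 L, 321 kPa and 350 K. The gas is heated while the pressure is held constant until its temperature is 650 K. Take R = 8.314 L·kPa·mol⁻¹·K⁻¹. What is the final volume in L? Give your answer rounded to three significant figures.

V₂ ≈ 0.353 L

Isobaric, so V/T is constant: P₂ = P₁; V₂ = V₁·(T₂/T₁) = 0.3529 L.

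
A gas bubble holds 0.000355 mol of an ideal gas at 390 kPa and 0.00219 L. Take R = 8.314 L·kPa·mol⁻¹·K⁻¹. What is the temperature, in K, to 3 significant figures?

T ≈ 289 K

PV = nRT ⇒ T = PV/(nR) = (390 × 0.00219) / (0.000355 × 8.314)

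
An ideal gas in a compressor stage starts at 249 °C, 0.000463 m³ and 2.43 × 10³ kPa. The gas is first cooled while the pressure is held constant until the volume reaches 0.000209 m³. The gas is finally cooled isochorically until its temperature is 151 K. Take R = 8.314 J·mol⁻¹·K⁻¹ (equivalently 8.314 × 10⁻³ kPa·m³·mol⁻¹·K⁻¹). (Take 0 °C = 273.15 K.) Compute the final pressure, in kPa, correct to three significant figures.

P₃ ≈ 1.56e+03 kPa

Convert: T₁ = 522.1 K.
Isobaric, so V/T is constant: P₂ = P₁; T₂ = T₁·(V₂/V₁) = 235.7 K.
V constant ⇒ P ∝ T: V₃ = V₂; P₃ = P₂·(T₃/T₂) = 1557 kPa.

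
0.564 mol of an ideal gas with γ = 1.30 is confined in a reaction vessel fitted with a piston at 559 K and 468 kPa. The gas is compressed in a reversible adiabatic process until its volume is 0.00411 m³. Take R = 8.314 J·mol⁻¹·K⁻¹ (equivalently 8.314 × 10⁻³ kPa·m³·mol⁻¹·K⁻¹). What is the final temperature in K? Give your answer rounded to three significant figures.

From PV = nRT: V₁ = nRT₁/P₁ = 0.005601 m³.
Adiabatic (γ = 1.30), T V^(γ−1) and P V^γ constant: T₂ = T₁·(V₁/V₂)^(γ−1) = 613.4 K; P₂ = P₁·(V₁/V₂)^γ = 699.8 kPa.

T₂ ≈ 613 K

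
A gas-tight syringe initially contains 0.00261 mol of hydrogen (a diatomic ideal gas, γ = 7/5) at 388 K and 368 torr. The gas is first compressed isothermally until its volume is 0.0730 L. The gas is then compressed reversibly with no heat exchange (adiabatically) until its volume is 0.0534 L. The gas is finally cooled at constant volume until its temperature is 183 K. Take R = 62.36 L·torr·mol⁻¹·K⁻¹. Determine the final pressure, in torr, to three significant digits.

From PV = nRT: V₁ = nRT₁/P₁ = 0.1716 L.
T constant ⇒ Boyle's law P V = const: T₂ = T₁; P₂ = P₁·(V₁/V₂) = 865.1 torr.
Adiabatic (γ = 7/5), T V^(γ−1) and P V^γ constant: T₃ = T₂·(V₂/V₃)^(γ−1) = 439.7 K; P₃ = P₂·(V₂/V₃)^γ = 1340 torr.
Isochoric, so P/T is constant: V₄ = V₃; P₄ = P₃·(T₄/T₃) = 557.8 torr.

P₄ ≈ 558 torr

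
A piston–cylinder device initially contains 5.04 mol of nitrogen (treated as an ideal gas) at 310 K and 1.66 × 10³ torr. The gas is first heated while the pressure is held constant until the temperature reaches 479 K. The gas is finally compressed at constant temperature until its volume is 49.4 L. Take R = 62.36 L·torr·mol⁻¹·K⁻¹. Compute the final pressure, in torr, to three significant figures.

From PV = nRT: V₁ = nRT₁/P₁ = 58.69 L.
P constant ⇒ V ∝ T: P₂ = P₁; V₂ = V₁·(T₂/T₁) = 90.69 L.
T constant ⇒ Boyle's law P V = const: T₃ = T₂; P₃ = P₂·(V₂/V₃) = 3048 torr.

P₃ ≈ 3.05e+03 torr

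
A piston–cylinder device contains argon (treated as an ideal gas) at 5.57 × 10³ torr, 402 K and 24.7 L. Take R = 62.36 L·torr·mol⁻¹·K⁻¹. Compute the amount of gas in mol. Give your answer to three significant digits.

n ≈ 5.49 mol

PV = nRT ⇒ n = PV/(RT) = (5.57e+03 × 24.7) / (62.36 × 402)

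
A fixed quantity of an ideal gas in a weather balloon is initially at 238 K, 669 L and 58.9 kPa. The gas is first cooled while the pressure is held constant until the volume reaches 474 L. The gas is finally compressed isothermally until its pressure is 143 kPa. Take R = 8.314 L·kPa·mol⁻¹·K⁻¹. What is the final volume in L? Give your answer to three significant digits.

Isobaric, so V/T is constant: P₂ = P₁; T₂ = T₁·(V₂/V₁) = 168.6 K.
Isothermal, so P V is constant: T₃ = T₂; V₃ = V₂·(P₂/P₃) = 195.2 L.

V₃ ≈ 195 L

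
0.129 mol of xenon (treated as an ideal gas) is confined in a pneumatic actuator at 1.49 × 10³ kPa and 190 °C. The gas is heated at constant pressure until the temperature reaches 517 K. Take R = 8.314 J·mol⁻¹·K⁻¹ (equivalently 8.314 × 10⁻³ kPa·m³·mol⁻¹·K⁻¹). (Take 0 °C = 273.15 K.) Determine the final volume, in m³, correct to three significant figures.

V₂ ≈ 0.000372 m³

Convert: T₁ = 463.1 K.
From PV = nRT: V₁ = nRT₁/P₁ = 0.0003334 m³.
P constant ⇒ V ∝ T: P₂ = P₁; V₂ = V₁·(T₂/T₁) = 0.0003721 m³.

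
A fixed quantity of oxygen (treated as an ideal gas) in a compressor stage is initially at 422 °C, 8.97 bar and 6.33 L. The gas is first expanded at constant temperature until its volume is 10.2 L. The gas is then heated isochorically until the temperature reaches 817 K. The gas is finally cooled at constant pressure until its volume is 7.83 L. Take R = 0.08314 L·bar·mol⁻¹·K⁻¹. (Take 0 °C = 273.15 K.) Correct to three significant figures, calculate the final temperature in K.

Convert: T₁ = 695.1 K.
Isothermal, so P V is constant: T₂ = T₁; P₂ = P₁·(V₁/V₂) = 5.567 bar.
V constant ⇒ P ∝ T: V₃ = V₂; P₃ = P₂·(T₃/T₂) = 6.542 bar.
P constant ⇒ V ∝ T: P₄ = P₃; T₄ = T₃·(V₄/V₃) = 627.2 K.

T₄ ≈ 627 K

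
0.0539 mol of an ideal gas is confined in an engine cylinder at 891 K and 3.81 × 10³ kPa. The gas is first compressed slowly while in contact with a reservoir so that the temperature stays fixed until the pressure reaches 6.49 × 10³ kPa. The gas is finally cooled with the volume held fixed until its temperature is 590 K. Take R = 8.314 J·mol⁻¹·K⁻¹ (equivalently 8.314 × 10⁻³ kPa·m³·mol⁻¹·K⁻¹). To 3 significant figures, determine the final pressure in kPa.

From PV = nRT: V₁ = nRT₁/P₁ = 0.0001048 m³.
Isothermal, so P V is constant: T₂ = T₁; V₂ = V₁·(P₁/P₂) = 6.152e-05 m³.
Isochoric, so P/T is constant: V₃ = V₂; P₃ = P₂·(T₃/T₂) = 4298 kPa.

P₃ ≈ 4.30e+03 kPa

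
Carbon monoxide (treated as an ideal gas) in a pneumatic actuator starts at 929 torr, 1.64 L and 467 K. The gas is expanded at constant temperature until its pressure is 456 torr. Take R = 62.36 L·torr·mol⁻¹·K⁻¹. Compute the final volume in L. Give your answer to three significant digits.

V₂ ≈ 3.34 L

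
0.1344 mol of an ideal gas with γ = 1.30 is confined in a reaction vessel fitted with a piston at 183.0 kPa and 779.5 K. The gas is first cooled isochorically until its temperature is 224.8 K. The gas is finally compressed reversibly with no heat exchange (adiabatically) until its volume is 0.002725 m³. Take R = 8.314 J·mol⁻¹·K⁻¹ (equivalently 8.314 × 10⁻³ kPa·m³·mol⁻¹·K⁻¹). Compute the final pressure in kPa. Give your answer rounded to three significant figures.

P₃ ≈ 109 kPa

From PV = nRT: V₁ = nRT₁/P₁ = 0.004760 m³.
V constant ⇒ P ∝ T: V₂ = V₁; P₂ = P₁·(T₂/T₁) = 52.78 kPa.
Reversible adiabatic, γ = 1.30: T₃ = T₂·(V₂/V₃)^(γ−1) = 265.7 K; P₃ = P₂·(V₂/V₃)^γ = 109.0 kPa.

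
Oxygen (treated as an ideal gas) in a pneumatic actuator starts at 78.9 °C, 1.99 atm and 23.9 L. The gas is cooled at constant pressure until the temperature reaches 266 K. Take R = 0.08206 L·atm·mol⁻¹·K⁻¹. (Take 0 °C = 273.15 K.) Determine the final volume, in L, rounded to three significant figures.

Convert: T₁ = 352.0 K.
Isobaric, so V/T is constant: P₂ = P₁; V₂ = V₁·(T₂/T₁) = 18.06 L.

V₂ ≈ 18.1 L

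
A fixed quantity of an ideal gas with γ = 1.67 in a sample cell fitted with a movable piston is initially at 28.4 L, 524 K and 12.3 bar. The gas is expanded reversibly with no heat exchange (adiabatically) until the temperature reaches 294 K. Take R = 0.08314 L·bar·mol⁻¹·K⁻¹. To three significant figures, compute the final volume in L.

Adiabatic (γ = 1.67), T V^(γ−1) and P V^γ constant: P₂ = P₁·(T₂/T₁)^(γ/(γ−1)) = 2.913 bar; V₂ = V₁·(T₁/T₂)^(1/(γ−1)) = 67.29 L.

V₂ ≈ 67.3 L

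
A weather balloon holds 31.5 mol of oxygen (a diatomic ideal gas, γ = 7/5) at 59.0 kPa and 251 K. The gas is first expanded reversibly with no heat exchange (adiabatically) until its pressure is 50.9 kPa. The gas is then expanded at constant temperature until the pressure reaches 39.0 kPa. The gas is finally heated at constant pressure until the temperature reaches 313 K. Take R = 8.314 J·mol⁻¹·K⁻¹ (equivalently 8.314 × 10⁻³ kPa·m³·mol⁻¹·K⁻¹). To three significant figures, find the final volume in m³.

V₄ ≈ 2.10 m³

From PV = nRT: V₁ = nRT₁/P₁ = 1.114 m³.
Reversible adiabatic, γ = 7/5: T₂ = T₁·(P₂/P₁)^((γ−1)/γ) = 240.6 K; V₂ = V₁·(P₁/P₂)^(1/γ) = 1.238 m³.
Isothermal, so P V is constant: T₃ = T₂; V₃ = V₂·(P₂/P₃) = 1.616 m³.
Isobaric, so V/T is constant: P₄ = P₃; V₄ = V₃·(T₄/T₃) = 2.102 m³.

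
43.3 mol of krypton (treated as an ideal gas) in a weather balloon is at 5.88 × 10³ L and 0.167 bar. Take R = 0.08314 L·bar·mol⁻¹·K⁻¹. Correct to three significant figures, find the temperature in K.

PV = nRT ⇒ T = PV/(nR) = (0.167 × 5.88e+03) / (43.3 × 0.08314)

T ≈ 273 K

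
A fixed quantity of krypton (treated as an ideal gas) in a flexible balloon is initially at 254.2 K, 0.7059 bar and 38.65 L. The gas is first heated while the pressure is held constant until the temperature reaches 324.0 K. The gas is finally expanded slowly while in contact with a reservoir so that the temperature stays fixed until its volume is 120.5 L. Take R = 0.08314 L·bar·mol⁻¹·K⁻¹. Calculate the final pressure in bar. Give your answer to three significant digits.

P₃ ≈ 0.289 bar

Isobaric, so V/T is constant: P₂ = P₁; V₂ = V₁·(T₂/T₁) = 49.26 L.
T constant ⇒ Boyle's law P V = const: T₃ = T₂; P₃ = P₂·(V₂/V₃) = 0.2886 bar.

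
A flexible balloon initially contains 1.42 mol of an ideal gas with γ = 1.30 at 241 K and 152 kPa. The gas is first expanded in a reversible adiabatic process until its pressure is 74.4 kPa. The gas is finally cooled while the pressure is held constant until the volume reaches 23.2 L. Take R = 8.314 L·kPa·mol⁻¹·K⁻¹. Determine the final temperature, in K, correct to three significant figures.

T₃ ≈ 146 K

From PV = nRT: V₁ = nRT₁/P₁ = 18.72 L.
Reversible adiabatic, γ = 1.30: T₂ = T₁·(P₂/P₁)^((γ−1)/γ) = 204.4 K; V₂ = V₁·(P₁/P₂)^(1/γ) = 32.43 L.
Isobaric, so V/T is constant: P₃ = P₂; T₃ = T₂·(V₃/V₂) = 146.2 K.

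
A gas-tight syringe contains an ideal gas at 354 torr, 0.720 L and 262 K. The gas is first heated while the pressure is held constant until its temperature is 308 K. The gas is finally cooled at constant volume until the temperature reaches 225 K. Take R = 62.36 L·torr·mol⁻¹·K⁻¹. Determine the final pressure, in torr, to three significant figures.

P₃ ≈ 259 torr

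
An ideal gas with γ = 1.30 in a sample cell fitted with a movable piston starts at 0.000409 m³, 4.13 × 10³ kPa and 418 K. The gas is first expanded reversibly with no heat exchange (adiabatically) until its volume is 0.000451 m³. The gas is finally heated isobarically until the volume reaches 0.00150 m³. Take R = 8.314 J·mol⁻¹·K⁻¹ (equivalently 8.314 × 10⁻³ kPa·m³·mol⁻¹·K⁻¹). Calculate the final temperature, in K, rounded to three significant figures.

Reversible adiabatic, γ = 1.30: T₂ = T₁·(V₁/V₂)^(γ−1) = 405.9 K; P₂ = P₁·(V₁/V₂)^γ = 3637 kPa.
P constant ⇒ V ∝ T: P₃ = P₂; T₃ = T₂·(V₃/V₂) = 1350 K.

T₃ ≈ 1.35e+03 K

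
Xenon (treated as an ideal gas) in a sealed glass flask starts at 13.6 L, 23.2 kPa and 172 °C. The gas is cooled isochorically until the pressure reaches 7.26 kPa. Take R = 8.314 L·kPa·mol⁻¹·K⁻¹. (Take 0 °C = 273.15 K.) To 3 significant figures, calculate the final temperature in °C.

T₂ ≈ -134 °C

Convert: T₁ = 445.1 K.
Isochoric, so P/T is constant: V₂ = V₁; T₂ = T₁·(P₂/P₁) = 139.3 K.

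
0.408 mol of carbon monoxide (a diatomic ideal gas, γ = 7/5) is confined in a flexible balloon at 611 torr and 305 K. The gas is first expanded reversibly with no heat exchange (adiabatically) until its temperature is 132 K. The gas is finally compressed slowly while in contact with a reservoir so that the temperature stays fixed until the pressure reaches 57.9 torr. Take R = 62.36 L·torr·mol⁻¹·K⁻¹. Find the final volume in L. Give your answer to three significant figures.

From PV = nRT: V₁ = nRT₁/P₁ = 12.70 L.
Reversible adiabatic, γ = 7/5: P₂ = P₁·(T₂/T₁)^(γ/(γ−1)) = 32.58 torr; V₂ = V₁·(T₁/T₂)^(1/(γ−1)) = 103.1 L.
T constant ⇒ Boyle's law P V = const: T₃ = T₂; V₃ = V₂·(P₂/P₃) = 58.00 L.

V₃ ≈ 58.0 L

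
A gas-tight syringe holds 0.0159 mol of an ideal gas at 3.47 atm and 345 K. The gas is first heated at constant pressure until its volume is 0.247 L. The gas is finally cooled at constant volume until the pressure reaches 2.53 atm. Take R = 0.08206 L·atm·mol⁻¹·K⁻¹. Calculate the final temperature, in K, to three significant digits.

T₃ ≈ 479 K

From PV = nRT: V₁ = nRT₁/P₁ = 0.1297 L.
Isobaric, so V/T is constant: P₂ = P₁; T₂ = T₁·(V₂/V₁) = 656.9 K.
V constant ⇒ P ∝ T: V₃ = V₂; T₃ = T₂·(P₃/P₂) = 478.9 K.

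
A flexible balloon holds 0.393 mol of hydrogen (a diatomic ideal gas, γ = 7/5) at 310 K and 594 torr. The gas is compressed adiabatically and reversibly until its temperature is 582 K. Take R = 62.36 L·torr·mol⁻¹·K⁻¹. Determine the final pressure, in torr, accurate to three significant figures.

From PV = nRT: V₁ = nRT₁/P₁ = 12.79 L.
Reversible adiabatic, γ = 7/5: P₂ = P₁·(T₂/T₁)^(γ/(γ−1)) = 5386 torr; V₂ = V₁·(T₁/T₂)^(1/(γ−1)) = 2.648 L.

P₂ ≈ 5.39e+03 torr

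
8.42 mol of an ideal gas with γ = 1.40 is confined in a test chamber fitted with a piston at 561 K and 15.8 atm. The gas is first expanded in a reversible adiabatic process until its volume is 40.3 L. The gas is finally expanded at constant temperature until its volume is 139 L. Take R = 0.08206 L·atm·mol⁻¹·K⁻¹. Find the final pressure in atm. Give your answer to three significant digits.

P₃ ≈ 2.29 atm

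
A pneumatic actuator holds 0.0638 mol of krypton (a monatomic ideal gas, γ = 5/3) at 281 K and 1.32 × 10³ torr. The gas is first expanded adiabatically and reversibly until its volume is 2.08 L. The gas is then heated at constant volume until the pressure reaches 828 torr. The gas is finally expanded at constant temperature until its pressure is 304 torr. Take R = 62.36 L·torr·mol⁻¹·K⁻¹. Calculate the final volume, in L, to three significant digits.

V₄ ≈ 5.67 L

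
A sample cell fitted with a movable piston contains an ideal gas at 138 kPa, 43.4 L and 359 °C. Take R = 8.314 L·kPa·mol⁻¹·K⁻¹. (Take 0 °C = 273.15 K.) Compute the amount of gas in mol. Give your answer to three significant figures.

n ≈ 1.14 mol

Convert: T = 632.15 K.
PV = nRT ⇒ n = PV/(RT) = (138 × 43.4) / (8.314 × 632.15)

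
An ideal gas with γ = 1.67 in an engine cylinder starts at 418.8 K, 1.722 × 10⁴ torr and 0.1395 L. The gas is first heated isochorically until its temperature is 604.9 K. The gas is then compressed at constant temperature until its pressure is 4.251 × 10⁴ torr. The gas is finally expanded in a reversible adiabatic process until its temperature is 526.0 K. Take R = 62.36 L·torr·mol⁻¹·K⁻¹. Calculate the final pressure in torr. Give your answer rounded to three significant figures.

P₄ ≈ 3.00e+04 torr

Isochoric, so P/T is constant: V₂ = V₁; P₂ = P₁·(T₂/T₁) = 2.487e+04 torr.
T constant ⇒ Boyle's law P V = const: T₃ = T₂; V₃ = V₂·(P₂/P₃) = 0.08162 L.
Adiabatic (γ = 1.67), T V^(γ−1) and P V^γ constant: P₄ = P₃·(T₄/T₃)^(γ/(γ−1)) = 3.001e+04 torr; V₄ = V₃·(T₃/T₄)^(1/(γ−1)) = 0.1006 L.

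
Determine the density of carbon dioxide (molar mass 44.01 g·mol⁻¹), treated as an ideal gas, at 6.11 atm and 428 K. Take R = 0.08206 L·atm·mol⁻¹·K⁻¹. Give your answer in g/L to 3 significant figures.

ρ ≈ 7.66 g/L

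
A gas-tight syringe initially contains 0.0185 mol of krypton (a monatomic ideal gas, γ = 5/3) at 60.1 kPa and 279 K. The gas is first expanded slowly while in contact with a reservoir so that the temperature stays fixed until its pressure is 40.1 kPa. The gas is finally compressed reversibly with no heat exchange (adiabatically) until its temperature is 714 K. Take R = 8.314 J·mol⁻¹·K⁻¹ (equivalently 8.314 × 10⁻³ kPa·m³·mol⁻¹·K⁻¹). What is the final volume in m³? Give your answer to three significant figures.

From PV = nRT: V₁ = nRT₁/P₁ = 0.0007140 m³.
T constant ⇒ Boyle's law P V = const: T₂ = T₁; V₂ = V₁·(P₁/P₂) = 0.001070 m³.
Adiabatic (γ = 5/3), T V^(γ−1) and P V^γ constant: P₃ = P₂·(T₃/T₂)^(γ/(γ−1)) = 420.1 kPa; V₃ = V₂·(T₂/T₃)^(1/(γ−1)) = 0.0002614 m³.

V₃ ≈ 0.000261 m³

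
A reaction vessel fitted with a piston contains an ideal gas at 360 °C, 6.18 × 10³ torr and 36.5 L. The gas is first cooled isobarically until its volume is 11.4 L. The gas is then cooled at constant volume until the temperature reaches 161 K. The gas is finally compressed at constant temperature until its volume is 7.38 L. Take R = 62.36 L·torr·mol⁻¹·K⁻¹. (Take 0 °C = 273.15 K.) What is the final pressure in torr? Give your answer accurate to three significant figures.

Convert: T₁ = 633.1 K.
Isobaric, so V/T is constant: P₂ = P₁; T₂ = T₁·(V₂/V₁) = 197.8 K.
Isochoric, so P/T is constant: V₃ = V₂; P₃ = P₂·(T₃/T₂) = 5031 torr.
T constant ⇒ Boyle's law P V = const: T₄ = T₃; P₄ = P₃·(V₃/V₄) = 7772 torr.

P₄ ≈ 7.77e+03 torr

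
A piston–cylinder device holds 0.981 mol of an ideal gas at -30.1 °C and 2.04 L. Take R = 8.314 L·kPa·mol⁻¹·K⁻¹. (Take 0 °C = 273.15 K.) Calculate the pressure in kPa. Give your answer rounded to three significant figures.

P ≈ 972 kPa

Convert: T = 243.05 K.
PV = nRT ⇒ P = nRT/V = (0.981 × 8.314 × 243.05) / 2.04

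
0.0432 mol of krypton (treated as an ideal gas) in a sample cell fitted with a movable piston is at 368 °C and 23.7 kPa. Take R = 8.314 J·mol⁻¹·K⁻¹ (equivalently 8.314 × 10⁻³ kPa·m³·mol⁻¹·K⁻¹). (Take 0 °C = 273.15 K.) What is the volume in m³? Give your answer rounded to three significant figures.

Convert: T = 641.15 K.
PV = nRT ⇒ V = nRT/P = (0.0432 × 8.314 × 10⁻³ × 641.15) / 23.7

V ≈ 0.00972 m³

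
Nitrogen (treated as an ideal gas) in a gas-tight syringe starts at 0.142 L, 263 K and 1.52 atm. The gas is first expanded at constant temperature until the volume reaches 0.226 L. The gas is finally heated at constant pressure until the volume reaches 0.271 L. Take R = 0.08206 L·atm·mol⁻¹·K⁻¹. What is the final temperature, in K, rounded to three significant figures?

T₃ ≈ 315 K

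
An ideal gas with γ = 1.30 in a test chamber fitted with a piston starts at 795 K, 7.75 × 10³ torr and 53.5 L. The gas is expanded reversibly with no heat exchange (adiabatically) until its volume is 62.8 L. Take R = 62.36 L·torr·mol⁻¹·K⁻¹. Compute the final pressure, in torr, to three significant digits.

P₂ ≈ 6.29e+03 torr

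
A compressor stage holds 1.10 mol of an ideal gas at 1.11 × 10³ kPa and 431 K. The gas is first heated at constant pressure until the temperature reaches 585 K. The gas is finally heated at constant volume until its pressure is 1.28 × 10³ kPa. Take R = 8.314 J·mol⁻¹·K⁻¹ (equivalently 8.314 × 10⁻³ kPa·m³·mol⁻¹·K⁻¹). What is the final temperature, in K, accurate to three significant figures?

T₃ ≈ 675 K

From PV = nRT: V₁ = nRT₁/P₁ = 0.003551 m³.
P constant ⇒ V ∝ T: P₂ = P₁; V₂ = V₁·(T₂/T₁) = 0.004820 m³.
V constant ⇒ P ∝ T: V₃ = V₂; T₃ = T₂·(P₃/P₂) = 674.6 K.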